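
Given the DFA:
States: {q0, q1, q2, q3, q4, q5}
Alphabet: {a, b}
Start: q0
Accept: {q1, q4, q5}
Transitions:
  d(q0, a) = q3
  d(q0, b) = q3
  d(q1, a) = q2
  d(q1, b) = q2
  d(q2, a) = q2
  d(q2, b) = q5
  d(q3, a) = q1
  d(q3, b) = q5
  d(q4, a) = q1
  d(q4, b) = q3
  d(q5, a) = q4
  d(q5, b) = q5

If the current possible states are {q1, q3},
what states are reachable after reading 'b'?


Apply transition on 'b' from each current state:
  d(q1, b) = q2
  d(q3, b) = q5

{q2, q5}


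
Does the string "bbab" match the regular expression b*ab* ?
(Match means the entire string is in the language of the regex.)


|string| = 4; first = 'b'; last = 'b'

Yes, "bbab" matches b*ab*


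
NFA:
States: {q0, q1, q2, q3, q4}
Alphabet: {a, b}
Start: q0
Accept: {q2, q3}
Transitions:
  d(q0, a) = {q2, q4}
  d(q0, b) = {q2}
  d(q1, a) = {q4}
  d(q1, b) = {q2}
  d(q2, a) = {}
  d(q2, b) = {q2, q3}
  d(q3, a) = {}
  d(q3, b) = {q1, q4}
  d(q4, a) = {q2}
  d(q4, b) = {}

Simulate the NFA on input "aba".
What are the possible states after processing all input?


Start: {q0}
  --a--> {q2, q4}
  --b--> {q2, q3}
  --a--> {}

{} (empty set, no valid transitions)


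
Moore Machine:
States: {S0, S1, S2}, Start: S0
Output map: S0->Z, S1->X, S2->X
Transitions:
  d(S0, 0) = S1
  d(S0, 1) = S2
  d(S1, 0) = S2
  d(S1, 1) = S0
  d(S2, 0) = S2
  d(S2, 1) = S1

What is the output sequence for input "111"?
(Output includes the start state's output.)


Start: S0 (output Z)
  --1--> S2 (output X)
  --1--> S1 (output X)
  --1--> S0 (output Z)

"ZXXZ"


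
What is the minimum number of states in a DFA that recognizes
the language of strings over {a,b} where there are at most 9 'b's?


States: count = 0, 1, ..., 9 (all accepting; 10 states), plus a dead state for count > 9.
Total: 10 + 1 = 11.

11


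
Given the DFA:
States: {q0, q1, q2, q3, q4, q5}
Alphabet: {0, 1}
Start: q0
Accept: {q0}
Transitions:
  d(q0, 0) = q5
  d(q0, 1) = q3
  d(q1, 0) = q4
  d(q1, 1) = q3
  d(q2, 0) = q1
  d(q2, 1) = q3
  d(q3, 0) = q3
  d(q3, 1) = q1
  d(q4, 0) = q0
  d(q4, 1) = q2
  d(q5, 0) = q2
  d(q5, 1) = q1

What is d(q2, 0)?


Looking up transition d(q2, 0)

q1


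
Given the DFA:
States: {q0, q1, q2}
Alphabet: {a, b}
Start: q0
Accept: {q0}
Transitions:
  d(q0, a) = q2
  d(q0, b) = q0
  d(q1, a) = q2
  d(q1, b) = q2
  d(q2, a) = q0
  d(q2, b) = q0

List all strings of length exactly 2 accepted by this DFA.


All strings of length 2: 4 total
Accepted: 3

"aa", "ab", "bb"


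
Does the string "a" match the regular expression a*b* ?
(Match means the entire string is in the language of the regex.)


|string| = 1; first = 'a'; last = 'a'

Yes, "a" matches a*b*


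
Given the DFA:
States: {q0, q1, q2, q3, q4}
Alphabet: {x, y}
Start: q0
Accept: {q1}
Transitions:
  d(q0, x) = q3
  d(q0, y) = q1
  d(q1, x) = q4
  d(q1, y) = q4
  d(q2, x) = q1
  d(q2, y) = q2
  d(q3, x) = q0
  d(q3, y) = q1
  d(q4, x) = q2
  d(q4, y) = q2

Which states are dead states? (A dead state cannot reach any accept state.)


Forward reachability from each state:
  q0 -> reaches accept state q1 (live)
  q1 -> reaches accept state q1 (live)
  q2 -> reaches accept state q1 (live)
  q3 -> reaches accept state q1 (live)
  q4 -> reaches accept state q1 (live)

None (all states can reach an accept state)


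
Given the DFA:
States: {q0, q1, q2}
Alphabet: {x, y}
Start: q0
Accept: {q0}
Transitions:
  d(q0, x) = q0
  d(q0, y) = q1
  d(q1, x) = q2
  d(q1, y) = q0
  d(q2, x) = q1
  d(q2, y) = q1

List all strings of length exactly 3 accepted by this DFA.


All strings of length 3: 8 total
Accepted: 3

"xxx", "xyy", "yyx"


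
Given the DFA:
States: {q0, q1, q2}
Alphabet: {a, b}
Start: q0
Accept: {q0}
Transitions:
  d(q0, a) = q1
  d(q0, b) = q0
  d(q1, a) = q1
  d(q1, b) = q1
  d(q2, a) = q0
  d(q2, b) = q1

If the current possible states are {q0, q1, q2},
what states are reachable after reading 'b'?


Apply transition on 'b' from each current state:
  d(q0, b) = q0
  d(q1, b) = q1
  d(q2, b) = q1

{q0, q1}


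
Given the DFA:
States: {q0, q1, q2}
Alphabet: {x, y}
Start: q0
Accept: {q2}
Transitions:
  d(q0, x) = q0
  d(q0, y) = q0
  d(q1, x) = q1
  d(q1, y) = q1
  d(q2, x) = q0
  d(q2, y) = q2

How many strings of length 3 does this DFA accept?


Enumerating all length-3 strings:
  "xxx" -> q0 [reject]
  "xxy" -> q0 [reject]
  "xyx" -> q0 [reject]
  "xyy" -> q0 [reject]
  "yxx" -> q0 [reject]
  "yxy" -> q0 [reject]
  "yyx" -> q0 [reject]
  "yyy" -> q0 [reject]

0 out of 8


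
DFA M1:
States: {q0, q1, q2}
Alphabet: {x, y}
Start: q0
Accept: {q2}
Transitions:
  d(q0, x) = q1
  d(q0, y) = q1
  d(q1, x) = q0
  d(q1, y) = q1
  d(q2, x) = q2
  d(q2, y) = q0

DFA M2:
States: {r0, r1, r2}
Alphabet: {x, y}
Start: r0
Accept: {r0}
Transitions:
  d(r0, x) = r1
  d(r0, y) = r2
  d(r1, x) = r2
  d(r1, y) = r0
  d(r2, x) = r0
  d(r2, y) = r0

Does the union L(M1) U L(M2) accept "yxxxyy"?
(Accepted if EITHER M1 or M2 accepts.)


M1: final=q1 accepted=False
M2: final=r2 accepted=False

No, union rejects (neither accepts)


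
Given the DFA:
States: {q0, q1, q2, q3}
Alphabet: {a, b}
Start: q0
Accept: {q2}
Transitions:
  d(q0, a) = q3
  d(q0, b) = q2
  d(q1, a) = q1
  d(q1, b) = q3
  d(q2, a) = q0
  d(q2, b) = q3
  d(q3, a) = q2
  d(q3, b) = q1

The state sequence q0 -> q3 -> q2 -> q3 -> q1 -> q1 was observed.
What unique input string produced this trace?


Trace back each transition to find the symbol:
  q0 --[a]--> q3
  q3 --[a]--> q2
  q2 --[b]--> q3
  q3 --[b]--> q1
  q1 --[a]--> q1

"aabba"


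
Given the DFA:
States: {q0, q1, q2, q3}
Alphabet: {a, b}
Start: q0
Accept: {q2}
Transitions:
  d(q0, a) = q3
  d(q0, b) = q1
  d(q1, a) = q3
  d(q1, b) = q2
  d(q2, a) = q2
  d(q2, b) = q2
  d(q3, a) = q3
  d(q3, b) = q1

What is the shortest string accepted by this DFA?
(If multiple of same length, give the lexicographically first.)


BFS by string length (lex-first path to each state shown):
  len 0: q0<-""
  len 1: q1<-"b", q3<-"a"
  len 2: q1<-"ab", q2<-"bb", q3<-"aa"
Found accept state at length 2.

"bb"


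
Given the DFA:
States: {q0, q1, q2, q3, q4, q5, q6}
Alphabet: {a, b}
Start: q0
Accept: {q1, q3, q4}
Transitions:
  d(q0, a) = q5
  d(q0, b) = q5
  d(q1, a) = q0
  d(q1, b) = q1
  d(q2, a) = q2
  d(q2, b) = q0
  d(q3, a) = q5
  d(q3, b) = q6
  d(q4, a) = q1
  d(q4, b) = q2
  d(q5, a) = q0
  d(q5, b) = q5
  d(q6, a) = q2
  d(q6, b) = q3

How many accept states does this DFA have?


Accept states listed: {q1, q3, q4}
Counting: q1(1) q3(2) q4(3)

3


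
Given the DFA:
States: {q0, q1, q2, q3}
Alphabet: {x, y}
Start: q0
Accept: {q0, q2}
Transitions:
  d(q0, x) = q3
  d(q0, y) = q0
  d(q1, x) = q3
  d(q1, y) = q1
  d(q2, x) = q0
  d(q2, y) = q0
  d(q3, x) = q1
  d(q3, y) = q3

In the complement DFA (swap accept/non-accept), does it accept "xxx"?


Trace: q0 -> q3 -> q1 -> q3
Final: q3
Original accept: {q0, q2}
Complement: q3 is not in original accept

Yes, complement accepts (original rejects)


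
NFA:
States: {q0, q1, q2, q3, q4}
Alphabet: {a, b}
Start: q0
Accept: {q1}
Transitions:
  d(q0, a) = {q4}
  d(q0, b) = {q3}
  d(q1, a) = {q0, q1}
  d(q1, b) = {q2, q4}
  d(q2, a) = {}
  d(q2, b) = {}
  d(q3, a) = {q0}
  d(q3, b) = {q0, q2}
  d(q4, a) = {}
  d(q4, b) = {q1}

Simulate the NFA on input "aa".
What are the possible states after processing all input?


Start: {q0}
  --a--> {q4}
  --a--> {}

{} (empty set, no valid transitions)


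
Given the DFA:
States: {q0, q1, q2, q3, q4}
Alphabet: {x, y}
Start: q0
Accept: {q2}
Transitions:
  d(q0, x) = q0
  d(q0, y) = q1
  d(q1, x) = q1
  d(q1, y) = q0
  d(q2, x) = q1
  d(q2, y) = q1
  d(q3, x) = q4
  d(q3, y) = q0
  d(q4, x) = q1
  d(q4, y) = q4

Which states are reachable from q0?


BFS from q0:
  layer 0: {q0}
  layer 1: {q1}

{q0, q1}


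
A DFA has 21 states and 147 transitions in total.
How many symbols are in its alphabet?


Each state has exactly one transition per symbol.
|alphabet| = transitions / states = 147 / 21 = 7

7


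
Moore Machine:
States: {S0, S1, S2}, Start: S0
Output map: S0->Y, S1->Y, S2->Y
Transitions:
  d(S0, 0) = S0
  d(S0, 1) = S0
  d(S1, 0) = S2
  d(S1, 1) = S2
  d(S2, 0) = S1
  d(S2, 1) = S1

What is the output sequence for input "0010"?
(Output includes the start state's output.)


Start: S0 (output Y)
  --0--> S0 (output Y)
  --0--> S0 (output Y)
  --1--> S0 (output Y)
  --0--> S0 (output Y)

"YYYYY"


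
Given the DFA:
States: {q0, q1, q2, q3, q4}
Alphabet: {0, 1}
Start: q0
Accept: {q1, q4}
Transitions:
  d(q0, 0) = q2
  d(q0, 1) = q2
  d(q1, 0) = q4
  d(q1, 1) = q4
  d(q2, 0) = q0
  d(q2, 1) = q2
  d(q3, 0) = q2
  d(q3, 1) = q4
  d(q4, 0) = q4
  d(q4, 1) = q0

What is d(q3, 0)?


Looking up transition d(q3, 0)

q2


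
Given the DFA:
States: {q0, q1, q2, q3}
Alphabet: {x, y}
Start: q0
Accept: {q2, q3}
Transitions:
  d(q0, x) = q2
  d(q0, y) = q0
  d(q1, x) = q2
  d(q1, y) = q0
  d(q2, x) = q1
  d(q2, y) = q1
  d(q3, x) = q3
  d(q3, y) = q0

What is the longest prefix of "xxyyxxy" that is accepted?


Run the DFA, marking each prefix where the state is accepting:
  "" -> q0 [reject]
  "x" -> q2 [accept]
  "xx" -> q1 [reject]
  "xxy" -> q0 [reject]
  "xxyy" -> q0 [reject]
  "xxyyx" -> q2 [accept]
  "xxyyxx" -> q1 [reject]
  "xxyyxxy" -> q0 [reject]

"xxyyx"


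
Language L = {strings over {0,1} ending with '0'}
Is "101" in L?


last symbol = '1'

No, "101" is not in L


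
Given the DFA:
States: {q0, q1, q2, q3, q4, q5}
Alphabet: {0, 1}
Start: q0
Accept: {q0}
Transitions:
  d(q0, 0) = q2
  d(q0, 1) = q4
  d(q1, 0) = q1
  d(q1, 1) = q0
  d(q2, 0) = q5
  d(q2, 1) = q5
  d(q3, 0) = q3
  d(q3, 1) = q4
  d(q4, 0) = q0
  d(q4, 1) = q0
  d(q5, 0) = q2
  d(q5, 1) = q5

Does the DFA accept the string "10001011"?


Trace: q0 -> q4 -> q0 -> q2 -> q5 -> q5 -> q2 -> q5 -> q5
Final state: q5
Accept states: {q0}

No, rejected (final state q5 is not an accept state)


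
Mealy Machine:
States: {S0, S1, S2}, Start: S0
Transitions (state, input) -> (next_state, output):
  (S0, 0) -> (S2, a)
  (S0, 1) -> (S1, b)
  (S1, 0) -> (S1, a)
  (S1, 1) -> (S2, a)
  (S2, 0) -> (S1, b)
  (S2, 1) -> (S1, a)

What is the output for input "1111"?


Step-by-step:
  (S0, 1) -> (S1, b)
  (S1, 1) -> (S2, a)
  (S2, 1) -> (S1, a)
  (S1, 1) -> (S2, a)

"baaa"


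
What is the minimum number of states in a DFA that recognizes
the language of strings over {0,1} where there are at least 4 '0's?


States: count = 0, 1, ..., 3, and a final '>= 4' state.
Total: 4 + 1 = 5. Accept = '>= 4' state.

5


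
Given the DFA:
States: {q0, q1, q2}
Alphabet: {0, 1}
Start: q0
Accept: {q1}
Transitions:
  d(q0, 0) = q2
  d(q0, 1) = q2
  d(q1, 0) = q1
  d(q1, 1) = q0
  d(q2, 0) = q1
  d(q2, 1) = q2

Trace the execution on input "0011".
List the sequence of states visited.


Input: 0011
d(q0, 0) = q2
d(q2, 0) = q1
d(q1, 1) = q0
d(q0, 1) = q2


q0 -> q2 -> q1 -> q0 -> q2


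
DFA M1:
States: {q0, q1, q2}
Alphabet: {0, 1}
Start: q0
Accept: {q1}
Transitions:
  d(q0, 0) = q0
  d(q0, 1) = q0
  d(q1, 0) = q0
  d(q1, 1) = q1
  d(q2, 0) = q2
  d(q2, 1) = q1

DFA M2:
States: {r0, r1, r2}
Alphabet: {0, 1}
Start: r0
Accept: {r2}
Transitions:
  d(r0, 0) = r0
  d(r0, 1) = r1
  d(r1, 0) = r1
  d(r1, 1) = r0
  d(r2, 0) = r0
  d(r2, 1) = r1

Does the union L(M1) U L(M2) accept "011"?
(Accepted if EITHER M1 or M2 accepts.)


M1: final=q0 accepted=False
M2: final=r0 accepted=False

No, union rejects (neither accepts)


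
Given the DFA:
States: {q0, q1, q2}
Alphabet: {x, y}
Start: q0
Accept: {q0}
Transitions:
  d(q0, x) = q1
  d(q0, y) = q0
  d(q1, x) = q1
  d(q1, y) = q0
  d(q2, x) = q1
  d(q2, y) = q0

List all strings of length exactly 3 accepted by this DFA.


All strings of length 3: 8 total
Accepted: 4

"xxy", "xyy", "yxy", "yyy"


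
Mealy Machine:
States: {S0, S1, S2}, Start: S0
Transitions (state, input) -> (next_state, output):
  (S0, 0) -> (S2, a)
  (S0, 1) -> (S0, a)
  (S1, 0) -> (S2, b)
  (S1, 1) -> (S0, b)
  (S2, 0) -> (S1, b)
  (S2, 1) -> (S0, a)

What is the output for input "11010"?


Step-by-step:
  (S0, 1) -> (S0, a)
  (S0, 1) -> (S0, a)
  (S0, 0) -> (S2, a)
  (S2, 1) -> (S0, a)
  (S0, 0) -> (S2, a)

"aaaaa"


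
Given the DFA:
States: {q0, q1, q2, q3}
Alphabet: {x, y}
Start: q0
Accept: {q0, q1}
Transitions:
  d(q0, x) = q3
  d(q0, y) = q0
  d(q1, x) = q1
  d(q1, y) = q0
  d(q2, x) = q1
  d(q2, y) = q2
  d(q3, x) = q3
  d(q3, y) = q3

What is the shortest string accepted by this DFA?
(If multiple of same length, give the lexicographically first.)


BFS by string length (lex-first path to each state shown):
  len 0: q0<-""
Found accept state at length 0.

"" (empty string)


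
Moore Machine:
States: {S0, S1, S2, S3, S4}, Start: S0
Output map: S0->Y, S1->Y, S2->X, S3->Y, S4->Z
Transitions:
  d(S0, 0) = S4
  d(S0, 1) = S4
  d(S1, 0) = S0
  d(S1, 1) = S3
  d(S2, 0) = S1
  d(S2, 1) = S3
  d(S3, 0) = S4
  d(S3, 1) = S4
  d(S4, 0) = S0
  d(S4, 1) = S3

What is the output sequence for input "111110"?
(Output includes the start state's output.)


Start: S0 (output Y)
  --1--> S4 (output Z)
  --1--> S3 (output Y)
  --1--> S4 (output Z)
  --1--> S3 (output Y)
  --1--> S4 (output Z)
  --0--> S0 (output Y)

"YZYZYZY"


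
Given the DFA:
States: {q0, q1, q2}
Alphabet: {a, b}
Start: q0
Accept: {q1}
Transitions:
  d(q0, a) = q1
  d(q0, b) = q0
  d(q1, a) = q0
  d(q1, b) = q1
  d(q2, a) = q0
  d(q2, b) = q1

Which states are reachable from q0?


BFS from q0:
  layer 0: {q0}
  layer 1: {q1}

{q0, q1}


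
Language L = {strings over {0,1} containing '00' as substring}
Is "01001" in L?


'00' occurs at index 2

Yes, "01001" is in L


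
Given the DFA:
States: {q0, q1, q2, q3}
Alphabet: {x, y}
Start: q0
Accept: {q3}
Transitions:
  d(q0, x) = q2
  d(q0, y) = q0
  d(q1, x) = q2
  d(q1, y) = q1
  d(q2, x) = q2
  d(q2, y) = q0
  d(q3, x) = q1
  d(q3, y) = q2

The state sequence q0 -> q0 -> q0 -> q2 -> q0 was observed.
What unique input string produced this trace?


Trace back each transition to find the symbol:
  q0 --[y]--> q0
  q0 --[y]--> q0
  q0 --[x]--> q2
  q2 --[y]--> q0

"yyxy"


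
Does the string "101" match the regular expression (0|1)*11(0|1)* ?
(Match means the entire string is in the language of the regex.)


|string| = 3; first = '1'; last = '1'

No, "101" does not match (0|1)*11(0|1)*


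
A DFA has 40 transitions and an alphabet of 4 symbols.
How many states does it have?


Each state has exactly one transition per symbol.
states = transitions / |alphabet| = 40 / 4 = 10

10


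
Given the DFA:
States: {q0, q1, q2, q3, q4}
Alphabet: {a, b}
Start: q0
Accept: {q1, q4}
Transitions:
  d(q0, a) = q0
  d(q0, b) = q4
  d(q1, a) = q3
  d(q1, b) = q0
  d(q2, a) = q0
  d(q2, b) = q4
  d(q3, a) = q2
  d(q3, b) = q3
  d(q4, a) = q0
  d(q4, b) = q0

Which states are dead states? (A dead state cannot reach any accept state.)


Forward reachability from each state:
  q0 -> reaches accept state q4 (live)
  q1 -> reaches accept state q1 (live)
  q2 -> reaches accept state q4 (live)
  q3 -> reaches accept state q4 (live)
  q4 -> reaches accept state q4 (live)

None (all states can reach an accept state)


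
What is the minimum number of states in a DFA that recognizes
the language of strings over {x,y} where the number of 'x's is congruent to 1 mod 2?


States track (count of 'x') mod 2.
Need 2 states: one per remainder 0..1; accept = remainder 1.

2


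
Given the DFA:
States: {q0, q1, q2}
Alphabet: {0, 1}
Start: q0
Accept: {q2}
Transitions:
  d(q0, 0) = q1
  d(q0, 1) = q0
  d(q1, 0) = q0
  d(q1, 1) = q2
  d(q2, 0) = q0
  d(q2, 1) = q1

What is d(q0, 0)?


Looking up transition d(q0, 0)

q1


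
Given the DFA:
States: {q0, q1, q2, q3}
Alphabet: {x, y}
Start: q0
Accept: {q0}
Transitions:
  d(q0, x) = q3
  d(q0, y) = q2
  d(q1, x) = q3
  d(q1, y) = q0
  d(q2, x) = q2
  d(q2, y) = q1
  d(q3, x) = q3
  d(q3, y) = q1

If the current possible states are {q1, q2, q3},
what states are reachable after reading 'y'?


Apply transition on 'y' from each current state:
  d(q1, y) = q0
  d(q2, y) = q1
  d(q3, y) = q1

{q0, q1}


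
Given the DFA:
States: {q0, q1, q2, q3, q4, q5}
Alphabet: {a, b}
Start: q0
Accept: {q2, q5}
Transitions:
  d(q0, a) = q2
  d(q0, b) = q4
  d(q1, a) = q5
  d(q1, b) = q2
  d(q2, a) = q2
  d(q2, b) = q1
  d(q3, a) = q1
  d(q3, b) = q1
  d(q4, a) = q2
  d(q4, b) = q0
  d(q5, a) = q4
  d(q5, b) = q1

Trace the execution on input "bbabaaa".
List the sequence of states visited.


Input: bbabaaa
d(q0, b) = q4
d(q4, b) = q0
d(q0, a) = q2
d(q2, b) = q1
d(q1, a) = q5
d(q5, a) = q4
d(q4, a) = q2


q0 -> q4 -> q0 -> q2 -> q1 -> q5 -> q4 -> q2


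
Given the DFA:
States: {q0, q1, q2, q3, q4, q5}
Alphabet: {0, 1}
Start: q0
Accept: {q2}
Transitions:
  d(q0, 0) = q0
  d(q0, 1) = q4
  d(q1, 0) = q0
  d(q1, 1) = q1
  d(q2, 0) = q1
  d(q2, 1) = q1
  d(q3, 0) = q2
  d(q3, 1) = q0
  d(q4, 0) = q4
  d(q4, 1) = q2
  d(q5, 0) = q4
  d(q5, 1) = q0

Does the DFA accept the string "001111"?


Trace: q0 -> q0 -> q0 -> q4 -> q2 -> q1 -> q1
Final state: q1
Accept states: {q2}

No, rejected (final state q1 is not an accept state)


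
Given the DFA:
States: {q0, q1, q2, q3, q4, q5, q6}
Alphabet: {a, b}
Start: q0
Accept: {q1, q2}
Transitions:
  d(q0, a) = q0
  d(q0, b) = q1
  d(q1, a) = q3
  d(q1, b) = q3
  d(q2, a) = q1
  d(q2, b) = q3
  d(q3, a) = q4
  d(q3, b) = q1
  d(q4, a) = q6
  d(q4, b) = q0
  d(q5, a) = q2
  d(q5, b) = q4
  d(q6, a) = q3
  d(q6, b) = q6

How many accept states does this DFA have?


Accept states listed: {q1, q2}
Counting: q1(1) q2(2)

2


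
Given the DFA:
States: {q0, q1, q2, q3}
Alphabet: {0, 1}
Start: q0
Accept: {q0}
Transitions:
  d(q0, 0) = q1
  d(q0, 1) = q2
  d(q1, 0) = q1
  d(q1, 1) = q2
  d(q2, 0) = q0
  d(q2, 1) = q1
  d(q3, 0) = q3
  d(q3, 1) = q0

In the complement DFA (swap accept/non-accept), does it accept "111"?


Trace: q0 -> q2 -> q1 -> q2
Final: q2
Original accept: {q0}
Complement: q2 is not in original accept

Yes, complement accepts (original rejects)


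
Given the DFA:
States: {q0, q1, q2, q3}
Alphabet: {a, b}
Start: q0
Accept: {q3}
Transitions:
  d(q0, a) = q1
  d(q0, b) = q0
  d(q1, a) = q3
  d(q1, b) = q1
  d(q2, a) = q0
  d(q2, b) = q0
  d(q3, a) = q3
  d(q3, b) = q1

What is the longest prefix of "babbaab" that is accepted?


Run the DFA, marking each prefix where the state is accepting:
  "" -> q0 [reject]
  "b" -> q0 [reject]
  "ba" -> q1 [reject]
  "bab" -> q1 [reject]
  "babb" -> q1 [reject]
  "babba" -> q3 [accept]
  "babbaa" -> q3 [accept]
  "babbaab" -> q1 [reject]

"babbaa"


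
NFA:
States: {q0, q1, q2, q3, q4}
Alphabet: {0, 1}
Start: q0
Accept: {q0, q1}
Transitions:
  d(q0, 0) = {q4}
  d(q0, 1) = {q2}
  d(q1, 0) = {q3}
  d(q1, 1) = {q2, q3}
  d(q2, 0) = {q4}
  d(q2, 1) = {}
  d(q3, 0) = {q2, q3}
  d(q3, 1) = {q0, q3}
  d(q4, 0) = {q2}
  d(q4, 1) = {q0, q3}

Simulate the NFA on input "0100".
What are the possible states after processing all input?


Start: {q0}
  --0--> {q4}
  --1--> {q0, q3}
  --0--> {q2, q3, q4}
  --0--> {q2, q3, q4}

{q2, q3, q4}


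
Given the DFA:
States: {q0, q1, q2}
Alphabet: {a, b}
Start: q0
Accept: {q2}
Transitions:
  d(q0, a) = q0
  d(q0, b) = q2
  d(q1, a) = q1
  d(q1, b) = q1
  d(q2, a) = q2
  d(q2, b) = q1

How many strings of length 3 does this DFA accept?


Enumerating all length-3 strings:
  "aaa" -> q0 [reject]
  "aab" -> q2 [accept]
  "aba" -> q2 [accept]
  "abb" -> q1 [reject]
  "baa" -> q2 [accept]
  "bab" -> q1 [reject]
  "bba" -> q1 [reject]
  "bbb" -> q1 [reject]

3 out of 8


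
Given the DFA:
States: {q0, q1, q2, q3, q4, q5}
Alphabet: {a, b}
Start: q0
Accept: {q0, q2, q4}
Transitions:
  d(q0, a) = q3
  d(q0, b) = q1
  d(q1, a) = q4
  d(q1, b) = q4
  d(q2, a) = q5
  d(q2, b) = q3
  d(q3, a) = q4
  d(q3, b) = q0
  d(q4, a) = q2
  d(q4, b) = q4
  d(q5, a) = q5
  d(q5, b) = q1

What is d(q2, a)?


Looking up transition d(q2, a)

q5


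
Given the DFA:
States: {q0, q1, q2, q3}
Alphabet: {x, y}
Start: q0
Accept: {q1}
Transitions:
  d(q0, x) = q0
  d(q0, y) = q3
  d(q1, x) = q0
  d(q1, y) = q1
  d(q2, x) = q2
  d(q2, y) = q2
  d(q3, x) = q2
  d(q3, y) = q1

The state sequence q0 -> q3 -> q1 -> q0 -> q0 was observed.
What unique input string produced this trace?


Trace back each transition to find the symbol:
  q0 --[y]--> q3
  q3 --[y]--> q1
  q1 --[x]--> q0
  q0 --[x]--> q0

"yyxx"


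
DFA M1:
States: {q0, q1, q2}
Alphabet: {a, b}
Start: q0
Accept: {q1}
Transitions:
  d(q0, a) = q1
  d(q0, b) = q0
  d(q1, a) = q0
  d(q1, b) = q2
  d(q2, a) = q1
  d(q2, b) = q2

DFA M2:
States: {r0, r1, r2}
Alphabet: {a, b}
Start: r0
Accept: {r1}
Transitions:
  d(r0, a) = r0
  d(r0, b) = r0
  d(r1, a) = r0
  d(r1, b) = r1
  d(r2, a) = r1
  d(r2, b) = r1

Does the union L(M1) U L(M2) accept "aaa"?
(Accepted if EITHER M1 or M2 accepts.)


M1: final=q1 accepted=True
M2: final=r0 accepted=False

Yes, union accepts


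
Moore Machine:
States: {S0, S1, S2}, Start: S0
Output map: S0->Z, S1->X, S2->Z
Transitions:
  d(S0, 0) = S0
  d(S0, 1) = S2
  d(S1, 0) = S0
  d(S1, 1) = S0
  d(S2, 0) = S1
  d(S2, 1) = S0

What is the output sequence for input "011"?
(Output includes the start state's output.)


Start: S0 (output Z)
  --0--> S0 (output Z)
  --1--> S2 (output Z)
  --1--> S0 (output Z)

"ZZZZ"


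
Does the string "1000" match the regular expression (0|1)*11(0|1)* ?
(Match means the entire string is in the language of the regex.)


|string| = 4; first = '1'; last = '0'

No, "1000" does not match (0|1)*11(0|1)*


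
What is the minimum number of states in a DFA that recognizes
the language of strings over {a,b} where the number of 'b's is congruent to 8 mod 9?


States track (count of 'b') mod 9.
Need 9 states: one per remainder 0..8; accept = remainder 8.

9


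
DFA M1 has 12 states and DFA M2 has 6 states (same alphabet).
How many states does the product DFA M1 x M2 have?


Product construction pairs every M1 state with every M2 state.
12 * 6 = 72

72


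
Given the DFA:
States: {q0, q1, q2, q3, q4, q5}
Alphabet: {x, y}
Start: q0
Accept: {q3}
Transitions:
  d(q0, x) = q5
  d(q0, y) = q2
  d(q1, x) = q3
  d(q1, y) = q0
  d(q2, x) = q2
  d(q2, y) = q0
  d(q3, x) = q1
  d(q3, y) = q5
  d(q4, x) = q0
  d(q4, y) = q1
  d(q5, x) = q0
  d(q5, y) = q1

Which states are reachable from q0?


BFS from q0:
  layer 0: {q0}
  layer 1: {q2, q5}
  layer 2: {q1}
  layer 3: {q3}

{q0, q1, q2, q3, q5}


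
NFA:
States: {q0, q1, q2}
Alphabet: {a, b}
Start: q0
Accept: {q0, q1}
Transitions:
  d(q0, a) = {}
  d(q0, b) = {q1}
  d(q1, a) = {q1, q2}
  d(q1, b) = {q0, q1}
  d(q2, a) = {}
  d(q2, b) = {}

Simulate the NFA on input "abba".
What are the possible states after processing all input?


Start: {q0}
  --a--> {}
  --b--> {}
  --b--> {}
  --a--> {}

{} (empty set, no valid transitions)


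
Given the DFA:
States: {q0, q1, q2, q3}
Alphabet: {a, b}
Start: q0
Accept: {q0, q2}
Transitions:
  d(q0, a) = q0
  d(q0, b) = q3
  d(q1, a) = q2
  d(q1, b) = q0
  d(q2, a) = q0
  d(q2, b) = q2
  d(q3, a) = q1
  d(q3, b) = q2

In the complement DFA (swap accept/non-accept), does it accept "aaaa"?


Trace: q0 -> q0 -> q0 -> q0 -> q0
Final: q0
Original accept: {q0, q2}
Complement: q0 is in original accept

No, complement rejects (original accepts)


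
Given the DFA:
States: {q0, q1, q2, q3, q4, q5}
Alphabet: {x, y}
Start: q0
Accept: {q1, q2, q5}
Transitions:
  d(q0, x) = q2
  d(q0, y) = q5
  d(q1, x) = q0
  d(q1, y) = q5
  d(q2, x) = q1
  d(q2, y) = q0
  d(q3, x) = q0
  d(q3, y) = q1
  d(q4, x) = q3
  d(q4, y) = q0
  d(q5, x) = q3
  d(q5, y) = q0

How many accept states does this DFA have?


Accept states listed: {q1, q2, q5}
Counting: q1(1) q2(2) q5(3)

3


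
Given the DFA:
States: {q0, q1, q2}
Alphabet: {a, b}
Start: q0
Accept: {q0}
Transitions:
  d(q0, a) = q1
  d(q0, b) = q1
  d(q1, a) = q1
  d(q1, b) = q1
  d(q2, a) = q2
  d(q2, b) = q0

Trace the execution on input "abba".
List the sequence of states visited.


Input: abba
d(q0, a) = q1
d(q1, b) = q1
d(q1, b) = q1
d(q1, a) = q1


q0 -> q1 -> q1 -> q1 -> q1


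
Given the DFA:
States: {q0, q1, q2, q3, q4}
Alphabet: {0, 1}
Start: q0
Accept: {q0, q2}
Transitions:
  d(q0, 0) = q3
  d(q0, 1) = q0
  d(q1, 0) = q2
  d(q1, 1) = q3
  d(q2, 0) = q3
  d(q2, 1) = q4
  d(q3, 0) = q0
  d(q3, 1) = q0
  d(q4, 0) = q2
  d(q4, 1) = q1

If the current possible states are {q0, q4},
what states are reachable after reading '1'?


Apply transition on '1' from each current state:
  d(q0, 1) = q0
  d(q4, 1) = q1

{q0, q1}


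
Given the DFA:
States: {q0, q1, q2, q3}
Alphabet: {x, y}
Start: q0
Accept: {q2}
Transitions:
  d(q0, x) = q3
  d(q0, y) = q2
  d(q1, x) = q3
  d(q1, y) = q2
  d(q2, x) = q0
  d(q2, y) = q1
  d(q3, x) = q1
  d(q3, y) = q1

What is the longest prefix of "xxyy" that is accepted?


Run the DFA, marking each prefix where the state is accepting:
  "" -> q0 [reject]
  "x" -> q3 [reject]
  "xx" -> q1 [reject]
  "xxy" -> q2 [accept]
  "xxyy" -> q1 [reject]

"xxy"


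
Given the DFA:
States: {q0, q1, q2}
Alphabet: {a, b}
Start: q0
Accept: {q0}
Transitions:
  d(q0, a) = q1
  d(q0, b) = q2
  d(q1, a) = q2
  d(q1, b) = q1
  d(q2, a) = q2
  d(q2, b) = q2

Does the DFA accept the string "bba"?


Trace: q0 -> q2 -> q2 -> q2
Final state: q2
Accept states: {q0}

No, rejected (final state q2 is not an accept state)


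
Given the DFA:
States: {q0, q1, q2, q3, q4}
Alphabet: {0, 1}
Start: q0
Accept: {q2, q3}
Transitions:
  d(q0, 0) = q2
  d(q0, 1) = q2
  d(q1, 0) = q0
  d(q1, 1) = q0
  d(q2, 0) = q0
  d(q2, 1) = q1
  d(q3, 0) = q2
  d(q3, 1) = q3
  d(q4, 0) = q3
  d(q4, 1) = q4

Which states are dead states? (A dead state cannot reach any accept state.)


Forward reachability from each state:
  q0 -> reaches accept state q2 (live)
  q1 -> reaches accept state q2 (live)
  q2 -> reaches accept state q2 (live)
  q3 -> reaches accept state q2 (live)
  q4 -> reaches accept state q2 (live)

None (all states can reach an accept state)


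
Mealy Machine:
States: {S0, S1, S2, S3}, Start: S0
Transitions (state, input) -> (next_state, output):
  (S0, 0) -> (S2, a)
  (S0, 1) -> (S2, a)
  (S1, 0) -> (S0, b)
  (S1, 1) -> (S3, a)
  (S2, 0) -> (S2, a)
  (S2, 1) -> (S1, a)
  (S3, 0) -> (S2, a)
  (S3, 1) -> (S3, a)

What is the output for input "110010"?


Step-by-step:
  (S0, 1) -> (S2, a)
  (S2, 1) -> (S1, a)
  (S1, 0) -> (S0, b)
  (S0, 0) -> (S2, a)
  (S2, 1) -> (S1, a)
  (S1, 0) -> (S0, b)

"aabaab"


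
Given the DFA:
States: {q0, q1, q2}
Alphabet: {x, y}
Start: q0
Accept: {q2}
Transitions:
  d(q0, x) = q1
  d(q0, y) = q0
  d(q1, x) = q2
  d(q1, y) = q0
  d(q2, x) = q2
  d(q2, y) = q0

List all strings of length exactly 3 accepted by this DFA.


All strings of length 3: 8 total
Accepted: 2

"xxx", "yxx"


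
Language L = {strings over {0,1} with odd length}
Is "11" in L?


length = 2; 2 mod 2 = 0

No, "11" is not in L


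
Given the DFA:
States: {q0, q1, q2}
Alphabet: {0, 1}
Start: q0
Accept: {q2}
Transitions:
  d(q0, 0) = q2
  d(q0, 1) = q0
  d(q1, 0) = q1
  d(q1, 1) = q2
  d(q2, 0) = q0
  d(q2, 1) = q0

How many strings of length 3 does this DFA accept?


Enumerating all length-3 strings:
  "000" -> q2 [accept]
  "001" -> q0 [reject]
  "010" -> q2 [accept]
  "011" -> q0 [reject]
  "100" -> q0 [reject]
  "101" -> q0 [reject]
  "110" -> q2 [accept]
  "111" -> q0 [reject]

3 out of 8


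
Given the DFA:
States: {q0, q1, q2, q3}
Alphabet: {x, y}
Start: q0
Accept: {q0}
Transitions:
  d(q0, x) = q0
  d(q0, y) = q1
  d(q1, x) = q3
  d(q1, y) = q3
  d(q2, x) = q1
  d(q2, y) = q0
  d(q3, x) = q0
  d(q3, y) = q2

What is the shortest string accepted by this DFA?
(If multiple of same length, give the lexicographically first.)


BFS by string length (lex-first path to each state shown):
  len 0: q0<-""
Found accept state at length 0.

"" (empty string)


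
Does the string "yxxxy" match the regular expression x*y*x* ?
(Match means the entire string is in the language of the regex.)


|string| = 5; first = 'y'; last = 'y'

No, "yxxxy" does not match x*y*x*


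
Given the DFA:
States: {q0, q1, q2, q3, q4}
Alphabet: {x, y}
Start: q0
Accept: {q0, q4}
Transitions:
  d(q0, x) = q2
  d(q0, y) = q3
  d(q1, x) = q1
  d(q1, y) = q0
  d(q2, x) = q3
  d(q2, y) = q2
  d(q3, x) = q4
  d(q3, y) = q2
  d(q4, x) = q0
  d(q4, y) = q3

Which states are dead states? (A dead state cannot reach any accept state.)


Forward reachability from each state:
  q0 -> reaches accept state q0 (live)
  q1 -> reaches accept state q0 (live)
  q2 -> reaches accept state q0 (live)
  q3 -> reaches accept state q0 (live)
  q4 -> reaches accept state q0 (live)

None (all states can reach an accept state)


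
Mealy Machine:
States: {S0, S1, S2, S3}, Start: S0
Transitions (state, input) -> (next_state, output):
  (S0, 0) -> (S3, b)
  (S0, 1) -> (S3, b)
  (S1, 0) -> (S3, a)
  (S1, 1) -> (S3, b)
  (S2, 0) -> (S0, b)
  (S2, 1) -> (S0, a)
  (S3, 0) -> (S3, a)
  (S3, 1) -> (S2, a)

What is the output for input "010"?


Step-by-step:
  (S0, 0) -> (S3, b)
  (S3, 1) -> (S2, a)
  (S2, 0) -> (S0, b)

"bab"


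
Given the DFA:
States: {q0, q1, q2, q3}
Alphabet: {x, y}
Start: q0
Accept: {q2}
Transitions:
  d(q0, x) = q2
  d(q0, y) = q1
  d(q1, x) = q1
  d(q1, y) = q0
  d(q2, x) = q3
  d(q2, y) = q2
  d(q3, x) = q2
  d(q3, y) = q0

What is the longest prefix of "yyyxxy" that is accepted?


Run the DFA, marking each prefix where the state is accepting:
  "" -> q0 [reject]
  "y" -> q1 [reject]
  "yy" -> q0 [reject]
  "yyy" -> q1 [reject]
  "yyyx" -> q1 [reject]
  "yyyxx" -> q1 [reject]
  "yyyxxy" -> q0 [reject]

No prefix is accepted


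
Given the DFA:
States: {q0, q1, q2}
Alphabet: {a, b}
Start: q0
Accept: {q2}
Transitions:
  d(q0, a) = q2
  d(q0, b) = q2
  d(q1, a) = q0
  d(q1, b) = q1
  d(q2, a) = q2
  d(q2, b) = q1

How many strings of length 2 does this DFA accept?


Enumerating all length-2 strings:
  "aa" -> q2 [accept]
  "ab" -> q1 [reject]
  "ba" -> q2 [accept]
  "bb" -> q1 [reject]

2 out of 4


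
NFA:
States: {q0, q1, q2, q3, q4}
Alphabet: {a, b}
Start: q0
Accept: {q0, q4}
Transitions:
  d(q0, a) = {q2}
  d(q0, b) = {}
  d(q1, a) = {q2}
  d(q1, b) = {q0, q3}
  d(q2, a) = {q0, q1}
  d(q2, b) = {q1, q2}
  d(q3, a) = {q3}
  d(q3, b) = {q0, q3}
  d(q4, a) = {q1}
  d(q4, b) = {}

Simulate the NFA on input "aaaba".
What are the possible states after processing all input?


Start: {q0}
  --a--> {q2}
  --a--> {q0, q1}
  --a--> {q2}
  --b--> {q1, q2}
  --a--> {q0, q1, q2}

{q0, q1, q2}


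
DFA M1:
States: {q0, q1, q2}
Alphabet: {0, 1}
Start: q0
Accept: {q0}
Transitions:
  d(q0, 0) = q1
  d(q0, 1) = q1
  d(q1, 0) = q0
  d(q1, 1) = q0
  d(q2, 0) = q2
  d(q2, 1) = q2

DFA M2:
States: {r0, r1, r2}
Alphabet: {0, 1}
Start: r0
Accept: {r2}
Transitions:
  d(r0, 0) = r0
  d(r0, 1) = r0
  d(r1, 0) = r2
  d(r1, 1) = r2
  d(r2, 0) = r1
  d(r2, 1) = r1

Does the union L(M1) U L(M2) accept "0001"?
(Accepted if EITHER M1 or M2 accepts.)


M1: final=q0 accepted=True
M2: final=r0 accepted=False

Yes, union accepts


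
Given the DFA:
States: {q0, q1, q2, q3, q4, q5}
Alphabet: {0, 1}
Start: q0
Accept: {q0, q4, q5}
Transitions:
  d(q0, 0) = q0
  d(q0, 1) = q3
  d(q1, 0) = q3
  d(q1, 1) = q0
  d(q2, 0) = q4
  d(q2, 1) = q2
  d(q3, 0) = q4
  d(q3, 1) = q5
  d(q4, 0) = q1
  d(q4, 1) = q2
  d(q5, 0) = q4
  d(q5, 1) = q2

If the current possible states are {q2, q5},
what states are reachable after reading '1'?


Apply transition on '1' from each current state:
  d(q2, 1) = q2
  d(q5, 1) = q2

{q2}


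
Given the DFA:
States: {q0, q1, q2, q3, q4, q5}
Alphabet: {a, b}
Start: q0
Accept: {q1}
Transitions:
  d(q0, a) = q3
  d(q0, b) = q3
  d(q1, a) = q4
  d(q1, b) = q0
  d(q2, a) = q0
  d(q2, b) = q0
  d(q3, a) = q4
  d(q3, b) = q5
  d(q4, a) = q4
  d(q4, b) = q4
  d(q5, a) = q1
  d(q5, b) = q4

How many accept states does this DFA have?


Accept states listed: {q1}
Counting: q1(1)

1


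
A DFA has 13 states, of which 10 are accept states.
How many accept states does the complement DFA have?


Complement swaps accept and non-accept states.
13 - 10 = 3

3


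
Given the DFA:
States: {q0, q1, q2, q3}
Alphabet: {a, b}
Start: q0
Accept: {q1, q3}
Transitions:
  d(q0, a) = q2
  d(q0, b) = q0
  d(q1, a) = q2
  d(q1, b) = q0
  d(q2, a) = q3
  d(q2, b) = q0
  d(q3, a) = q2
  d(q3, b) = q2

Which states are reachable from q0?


BFS from q0:
  layer 0: {q0}
  layer 1: {q2}
  layer 2: {q3}

{q0, q2, q3}


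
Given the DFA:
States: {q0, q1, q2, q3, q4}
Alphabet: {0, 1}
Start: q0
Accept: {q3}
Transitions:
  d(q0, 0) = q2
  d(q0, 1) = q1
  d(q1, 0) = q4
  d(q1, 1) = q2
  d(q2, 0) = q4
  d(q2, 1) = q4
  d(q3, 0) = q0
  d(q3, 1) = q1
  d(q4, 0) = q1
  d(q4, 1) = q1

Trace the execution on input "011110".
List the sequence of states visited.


Input: 011110
d(q0, 0) = q2
d(q2, 1) = q4
d(q4, 1) = q1
d(q1, 1) = q2
d(q2, 1) = q4
d(q4, 0) = q1


q0 -> q2 -> q4 -> q1 -> q2 -> q4 -> q1


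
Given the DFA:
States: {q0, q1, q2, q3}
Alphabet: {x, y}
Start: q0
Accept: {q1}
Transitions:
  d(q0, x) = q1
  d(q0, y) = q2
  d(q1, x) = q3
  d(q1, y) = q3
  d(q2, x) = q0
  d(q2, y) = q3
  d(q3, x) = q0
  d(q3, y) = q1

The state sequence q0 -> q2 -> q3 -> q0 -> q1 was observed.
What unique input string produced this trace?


Trace back each transition to find the symbol:
  q0 --[y]--> q2
  q2 --[y]--> q3
  q3 --[x]--> q0
  q0 --[x]--> q1

"yyxx"


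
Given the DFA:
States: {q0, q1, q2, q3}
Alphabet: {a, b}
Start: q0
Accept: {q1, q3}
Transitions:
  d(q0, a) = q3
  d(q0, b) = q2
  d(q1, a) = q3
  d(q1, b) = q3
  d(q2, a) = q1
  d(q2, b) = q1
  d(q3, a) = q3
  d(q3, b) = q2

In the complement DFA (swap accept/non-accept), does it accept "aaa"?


Trace: q0 -> q3 -> q3 -> q3
Final: q3
Original accept: {q1, q3}
Complement: q3 is in original accept

No, complement rejects (original accepts)


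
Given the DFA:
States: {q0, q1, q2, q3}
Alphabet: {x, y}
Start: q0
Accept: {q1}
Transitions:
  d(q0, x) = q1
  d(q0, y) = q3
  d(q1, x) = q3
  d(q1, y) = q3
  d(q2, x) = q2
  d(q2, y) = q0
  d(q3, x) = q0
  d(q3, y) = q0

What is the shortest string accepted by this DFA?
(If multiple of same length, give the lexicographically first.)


BFS by string length (lex-first path to each state shown):
  len 0: q0<-""
  len 1: q1<-"x", q3<-"y"
Found accept state at length 1.

"x"


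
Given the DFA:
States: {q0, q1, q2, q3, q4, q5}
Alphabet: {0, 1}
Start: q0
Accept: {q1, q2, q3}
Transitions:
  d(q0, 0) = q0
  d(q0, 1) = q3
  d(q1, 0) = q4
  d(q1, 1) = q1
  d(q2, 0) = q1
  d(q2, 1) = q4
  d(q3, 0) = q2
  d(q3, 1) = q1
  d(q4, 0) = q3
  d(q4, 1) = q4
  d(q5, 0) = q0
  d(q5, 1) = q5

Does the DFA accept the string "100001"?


Trace: q0 -> q3 -> q2 -> q1 -> q4 -> q3 -> q1
Final state: q1
Accept states: {q1, q2, q3}

Yes, accepted (final state q1 is an accept state)


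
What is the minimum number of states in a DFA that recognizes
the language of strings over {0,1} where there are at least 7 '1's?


States: count = 0, 1, ..., 6, and a final '>= 7' state.
Total: 7 + 1 = 8. Accept = '>= 7' state.

8


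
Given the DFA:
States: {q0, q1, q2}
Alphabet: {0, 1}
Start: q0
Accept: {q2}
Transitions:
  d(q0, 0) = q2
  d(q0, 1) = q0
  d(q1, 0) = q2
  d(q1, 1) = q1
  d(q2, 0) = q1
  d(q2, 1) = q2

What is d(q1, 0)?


Looking up transition d(q1, 0)

q2


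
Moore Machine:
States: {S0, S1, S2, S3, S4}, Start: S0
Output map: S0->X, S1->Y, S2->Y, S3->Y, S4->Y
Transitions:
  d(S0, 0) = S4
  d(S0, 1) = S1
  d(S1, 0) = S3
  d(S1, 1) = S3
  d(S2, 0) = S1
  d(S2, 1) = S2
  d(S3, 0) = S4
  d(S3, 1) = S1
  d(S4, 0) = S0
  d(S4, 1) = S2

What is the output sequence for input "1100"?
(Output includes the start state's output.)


Start: S0 (output X)
  --1--> S1 (output Y)
  --1--> S3 (output Y)
  --0--> S4 (output Y)
  --0--> S0 (output X)

"XYYYX"


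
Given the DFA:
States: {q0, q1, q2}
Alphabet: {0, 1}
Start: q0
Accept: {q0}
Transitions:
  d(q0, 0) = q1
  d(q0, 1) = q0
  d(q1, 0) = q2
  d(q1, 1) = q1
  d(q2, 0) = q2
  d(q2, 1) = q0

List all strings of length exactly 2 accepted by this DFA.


All strings of length 2: 4 total
Accepted: 1

"11"


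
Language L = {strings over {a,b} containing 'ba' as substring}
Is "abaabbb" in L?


'ba' occurs at index 1

Yes, "abaabbb" is in L


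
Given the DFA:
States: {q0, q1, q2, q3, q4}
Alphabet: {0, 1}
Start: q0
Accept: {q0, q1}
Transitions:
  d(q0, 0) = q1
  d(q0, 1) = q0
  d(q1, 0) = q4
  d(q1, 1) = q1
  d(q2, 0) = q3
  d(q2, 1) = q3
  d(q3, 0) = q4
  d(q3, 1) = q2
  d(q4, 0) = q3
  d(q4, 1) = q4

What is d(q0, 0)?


Looking up transition d(q0, 0)

q1


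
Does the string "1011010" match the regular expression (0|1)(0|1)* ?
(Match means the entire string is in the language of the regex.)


|string| = 7; first = '1'; last = '0'

Yes, "1011010" matches (0|1)(0|1)*


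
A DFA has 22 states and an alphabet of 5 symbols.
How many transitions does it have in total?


Each state has exactly one transition per symbol.
22 * 5 = 110

110


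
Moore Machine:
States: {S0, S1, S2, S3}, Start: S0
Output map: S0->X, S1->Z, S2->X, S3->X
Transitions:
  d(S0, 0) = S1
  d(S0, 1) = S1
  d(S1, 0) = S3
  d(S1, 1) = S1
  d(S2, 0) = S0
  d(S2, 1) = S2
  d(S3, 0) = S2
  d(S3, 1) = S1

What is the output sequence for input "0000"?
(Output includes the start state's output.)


Start: S0 (output X)
  --0--> S1 (output Z)
  --0--> S3 (output X)
  --0--> S2 (output X)
  --0--> S0 (output X)

"XZXXX"


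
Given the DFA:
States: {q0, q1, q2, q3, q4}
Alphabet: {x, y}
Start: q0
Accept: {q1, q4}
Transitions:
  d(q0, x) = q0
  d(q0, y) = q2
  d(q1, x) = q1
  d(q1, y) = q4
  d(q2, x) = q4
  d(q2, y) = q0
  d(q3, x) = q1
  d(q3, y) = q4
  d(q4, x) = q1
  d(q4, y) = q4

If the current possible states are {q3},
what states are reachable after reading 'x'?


Apply transition on 'x' from each current state:
  d(q3, x) = q1

{q1}


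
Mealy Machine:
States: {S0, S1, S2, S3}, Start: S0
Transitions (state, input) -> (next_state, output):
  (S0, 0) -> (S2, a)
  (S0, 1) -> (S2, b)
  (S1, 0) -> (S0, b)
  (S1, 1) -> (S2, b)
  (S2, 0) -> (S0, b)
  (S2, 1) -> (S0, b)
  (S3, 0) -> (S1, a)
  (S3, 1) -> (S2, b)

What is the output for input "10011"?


Step-by-step:
  (S0, 1) -> (S2, b)
  (S2, 0) -> (S0, b)
  (S0, 0) -> (S2, a)
  (S2, 1) -> (S0, b)
  (S0, 1) -> (S2, b)

"bbabb"


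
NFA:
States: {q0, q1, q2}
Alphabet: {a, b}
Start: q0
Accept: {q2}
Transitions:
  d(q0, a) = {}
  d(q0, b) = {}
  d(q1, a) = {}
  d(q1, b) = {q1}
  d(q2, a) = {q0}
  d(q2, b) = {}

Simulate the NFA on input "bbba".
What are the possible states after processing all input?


Start: {q0}
  --b--> {}
  --b--> {}
  --b--> {}
  --a--> {}

{} (empty set, no valid transitions)


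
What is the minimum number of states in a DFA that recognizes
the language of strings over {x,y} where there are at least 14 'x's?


States: count = 0, 1, ..., 13, and a final '>= 14' state.
Total: 14 + 1 = 15. Accept = '>= 14' state.

15


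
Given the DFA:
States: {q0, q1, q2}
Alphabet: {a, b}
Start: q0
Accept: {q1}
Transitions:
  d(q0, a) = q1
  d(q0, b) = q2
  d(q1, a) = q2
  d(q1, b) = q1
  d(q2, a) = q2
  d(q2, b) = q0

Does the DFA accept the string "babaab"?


Trace: q0 -> q2 -> q2 -> q0 -> q1 -> q2 -> q0
Final state: q0
Accept states: {q1}

No, rejected (final state q0 is not an accept state)


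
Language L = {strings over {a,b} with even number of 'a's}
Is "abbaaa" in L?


count('a') = 4; 4 mod 2 = 0

Yes, "abbaaa" is in L


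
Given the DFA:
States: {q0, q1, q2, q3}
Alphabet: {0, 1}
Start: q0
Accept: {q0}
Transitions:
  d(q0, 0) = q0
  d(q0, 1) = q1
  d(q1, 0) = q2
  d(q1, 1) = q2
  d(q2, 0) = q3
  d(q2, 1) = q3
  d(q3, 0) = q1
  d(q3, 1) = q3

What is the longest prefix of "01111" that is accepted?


Run the DFA, marking each prefix where the state is accepting:
  "" -> q0 [accept]
  "0" -> q0 [accept]
  "01" -> q1 [reject]
  "011" -> q2 [reject]
  "0111" -> q3 [reject]
  "01111" -> q3 [reject]

"0"


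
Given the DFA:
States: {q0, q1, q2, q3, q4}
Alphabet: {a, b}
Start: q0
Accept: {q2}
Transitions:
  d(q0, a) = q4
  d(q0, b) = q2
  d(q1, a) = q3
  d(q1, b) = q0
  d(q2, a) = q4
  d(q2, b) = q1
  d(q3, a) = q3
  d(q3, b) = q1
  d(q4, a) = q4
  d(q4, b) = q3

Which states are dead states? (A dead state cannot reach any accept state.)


Forward reachability from each state:
  q0 -> reaches accept state q2 (live)
  q1 -> reaches accept state q2 (live)
  q2 -> reaches accept state q2 (live)
  q3 -> reaches accept state q2 (live)
  q4 -> reaches accept state q2 (live)

None (all states can reach an accept state)
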